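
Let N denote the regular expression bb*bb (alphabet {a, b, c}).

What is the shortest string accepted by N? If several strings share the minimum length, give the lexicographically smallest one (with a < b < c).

bbb

By inspection of the expression, no string of length less than 3 matches, and bbb is the lexicographically first match of length 3.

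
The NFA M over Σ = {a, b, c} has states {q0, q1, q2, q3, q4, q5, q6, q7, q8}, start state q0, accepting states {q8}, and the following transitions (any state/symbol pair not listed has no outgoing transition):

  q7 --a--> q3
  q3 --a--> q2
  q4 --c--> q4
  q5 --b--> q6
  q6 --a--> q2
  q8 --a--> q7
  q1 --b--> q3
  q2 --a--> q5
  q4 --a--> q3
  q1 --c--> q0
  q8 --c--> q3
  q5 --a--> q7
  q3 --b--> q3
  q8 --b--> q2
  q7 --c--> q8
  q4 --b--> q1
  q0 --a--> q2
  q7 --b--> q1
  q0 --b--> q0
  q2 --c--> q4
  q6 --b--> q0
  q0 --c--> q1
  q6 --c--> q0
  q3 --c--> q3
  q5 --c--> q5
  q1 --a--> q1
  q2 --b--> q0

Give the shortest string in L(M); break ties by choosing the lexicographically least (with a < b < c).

aaac

A breadth-first search from q0 reaches an accepting state first via the path q0 → q2 → q5 → q7 → q8 on input aaac.
No string of length < 4 is accepted (BFS exhausts all shorter strings without reaching an accepting state), and aaac is the lexicographically least accepting string of length 4.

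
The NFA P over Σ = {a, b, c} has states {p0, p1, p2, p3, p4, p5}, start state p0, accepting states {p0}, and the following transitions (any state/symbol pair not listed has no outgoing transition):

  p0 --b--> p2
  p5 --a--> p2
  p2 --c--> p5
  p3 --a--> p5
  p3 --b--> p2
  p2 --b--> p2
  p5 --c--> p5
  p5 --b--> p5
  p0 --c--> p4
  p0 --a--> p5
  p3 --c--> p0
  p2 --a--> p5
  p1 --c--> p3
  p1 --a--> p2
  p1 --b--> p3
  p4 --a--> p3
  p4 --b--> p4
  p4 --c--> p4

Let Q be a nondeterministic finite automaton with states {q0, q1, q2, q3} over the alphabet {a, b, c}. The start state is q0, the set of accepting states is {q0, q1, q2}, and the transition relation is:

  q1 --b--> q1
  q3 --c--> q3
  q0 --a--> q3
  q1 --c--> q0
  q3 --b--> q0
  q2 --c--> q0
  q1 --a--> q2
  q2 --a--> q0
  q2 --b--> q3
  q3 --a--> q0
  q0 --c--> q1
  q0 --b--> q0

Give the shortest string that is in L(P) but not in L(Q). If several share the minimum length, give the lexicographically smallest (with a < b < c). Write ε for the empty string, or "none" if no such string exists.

The string ccac is accepted by P but not by Q.
No shorter string lies in the difference, and ccac is the lexicographically first length-4 string in L(P) \ L(Q).

ccac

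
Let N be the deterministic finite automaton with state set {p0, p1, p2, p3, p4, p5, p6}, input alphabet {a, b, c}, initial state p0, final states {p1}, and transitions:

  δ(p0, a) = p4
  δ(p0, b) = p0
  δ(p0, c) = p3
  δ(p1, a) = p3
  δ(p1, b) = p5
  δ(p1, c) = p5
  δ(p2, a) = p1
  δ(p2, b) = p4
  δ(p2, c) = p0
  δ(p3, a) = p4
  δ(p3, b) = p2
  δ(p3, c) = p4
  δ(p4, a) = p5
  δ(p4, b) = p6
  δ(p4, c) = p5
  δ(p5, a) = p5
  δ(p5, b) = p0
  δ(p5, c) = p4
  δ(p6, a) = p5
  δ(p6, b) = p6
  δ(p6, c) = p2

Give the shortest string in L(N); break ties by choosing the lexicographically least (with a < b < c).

cba

A breadth-first search from p0 reaches an accepting state first via the path p0 → p3 → p2 → p1 on input cba.
No string of length < 3 is accepted (BFS exhausts all shorter strings without reaching an accepting state), and cba is the lexicographically least accepting string of length 3.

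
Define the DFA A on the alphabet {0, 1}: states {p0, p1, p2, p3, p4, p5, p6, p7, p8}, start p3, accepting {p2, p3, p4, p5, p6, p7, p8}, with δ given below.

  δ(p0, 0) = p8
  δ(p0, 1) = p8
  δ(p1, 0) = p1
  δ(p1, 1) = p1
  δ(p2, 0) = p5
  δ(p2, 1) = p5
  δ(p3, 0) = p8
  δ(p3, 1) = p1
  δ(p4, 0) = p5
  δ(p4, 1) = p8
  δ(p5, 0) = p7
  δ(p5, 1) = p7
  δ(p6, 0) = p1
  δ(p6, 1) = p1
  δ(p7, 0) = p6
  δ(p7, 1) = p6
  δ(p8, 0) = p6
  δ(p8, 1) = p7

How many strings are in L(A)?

The useful subgraph on states {p3, p6, p7, p8} is acyclic, so L(A) is finite; the longest accepting path visits 4 useful states, giving maximum string length 3.
Counting accepting paths from p3 by length: 1 of length 0, 1 of length 1, 2 of length 2, 2 of length 3. Total 6.

6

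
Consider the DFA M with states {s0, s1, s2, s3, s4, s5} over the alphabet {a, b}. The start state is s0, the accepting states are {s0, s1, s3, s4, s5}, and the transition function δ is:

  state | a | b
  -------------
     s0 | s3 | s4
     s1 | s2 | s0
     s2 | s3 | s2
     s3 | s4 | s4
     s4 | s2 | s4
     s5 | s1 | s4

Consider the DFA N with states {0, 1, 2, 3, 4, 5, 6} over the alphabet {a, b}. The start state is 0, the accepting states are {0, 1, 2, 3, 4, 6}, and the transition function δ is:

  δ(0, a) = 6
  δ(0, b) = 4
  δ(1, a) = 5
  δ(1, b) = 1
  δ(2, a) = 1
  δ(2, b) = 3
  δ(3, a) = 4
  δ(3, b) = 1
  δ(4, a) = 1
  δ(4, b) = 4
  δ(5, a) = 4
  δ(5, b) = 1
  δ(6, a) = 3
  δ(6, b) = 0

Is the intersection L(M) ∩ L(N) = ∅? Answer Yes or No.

The empty string ε is accepted by both M and N.
Hence L(M) ∩ L(N) ≠ ∅.

No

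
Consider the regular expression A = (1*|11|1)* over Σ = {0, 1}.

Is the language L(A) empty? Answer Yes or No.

No

The empty string ε matches the expression, so it belongs to L(A).
Since L(A) contains at least one string, it is not empty.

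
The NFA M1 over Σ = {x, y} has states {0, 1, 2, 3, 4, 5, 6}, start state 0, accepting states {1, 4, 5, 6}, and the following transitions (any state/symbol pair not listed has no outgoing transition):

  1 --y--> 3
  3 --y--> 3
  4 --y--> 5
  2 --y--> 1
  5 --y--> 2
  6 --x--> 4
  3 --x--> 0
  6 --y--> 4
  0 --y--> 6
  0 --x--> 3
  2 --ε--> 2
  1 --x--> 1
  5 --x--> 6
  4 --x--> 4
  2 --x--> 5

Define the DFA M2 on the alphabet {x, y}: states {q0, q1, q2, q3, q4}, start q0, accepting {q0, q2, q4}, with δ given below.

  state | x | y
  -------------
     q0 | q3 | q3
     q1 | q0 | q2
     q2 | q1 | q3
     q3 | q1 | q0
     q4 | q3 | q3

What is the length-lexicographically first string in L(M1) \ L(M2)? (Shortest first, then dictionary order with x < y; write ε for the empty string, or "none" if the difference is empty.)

y

The string y is accepted by M1 but not by M2.
No shorter string lies in the difference, and y is the lexicographically first length-1 string in L(M1) \ L(M2).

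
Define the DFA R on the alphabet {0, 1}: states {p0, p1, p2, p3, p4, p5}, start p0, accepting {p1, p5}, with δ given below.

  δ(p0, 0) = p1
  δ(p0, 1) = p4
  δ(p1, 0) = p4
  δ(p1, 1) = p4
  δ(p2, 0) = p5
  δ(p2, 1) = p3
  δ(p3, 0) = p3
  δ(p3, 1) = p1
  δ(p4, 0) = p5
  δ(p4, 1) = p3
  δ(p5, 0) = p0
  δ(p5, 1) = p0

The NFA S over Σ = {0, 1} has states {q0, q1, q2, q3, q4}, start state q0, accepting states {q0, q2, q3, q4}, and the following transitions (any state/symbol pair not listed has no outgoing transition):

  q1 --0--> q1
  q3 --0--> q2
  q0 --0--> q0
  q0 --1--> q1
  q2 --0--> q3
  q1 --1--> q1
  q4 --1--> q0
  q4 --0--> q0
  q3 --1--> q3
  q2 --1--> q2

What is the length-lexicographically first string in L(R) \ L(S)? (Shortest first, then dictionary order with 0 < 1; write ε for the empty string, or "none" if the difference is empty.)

10

The string 10 is accepted by R but not by S.
No shorter string lies in the difference, and 10 is the lexicographically first length-2 string in L(R) \ L(S).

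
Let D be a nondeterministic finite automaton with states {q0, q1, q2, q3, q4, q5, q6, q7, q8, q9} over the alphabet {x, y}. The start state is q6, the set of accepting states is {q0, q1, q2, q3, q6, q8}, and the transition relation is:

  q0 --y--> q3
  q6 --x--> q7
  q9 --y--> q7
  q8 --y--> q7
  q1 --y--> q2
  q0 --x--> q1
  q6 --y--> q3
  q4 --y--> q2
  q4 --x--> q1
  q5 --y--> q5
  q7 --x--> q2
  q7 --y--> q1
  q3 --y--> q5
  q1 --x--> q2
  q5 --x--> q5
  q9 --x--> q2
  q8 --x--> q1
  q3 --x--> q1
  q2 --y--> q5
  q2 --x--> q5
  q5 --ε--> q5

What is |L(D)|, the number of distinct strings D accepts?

9

The useful subgraph on states {q1, q2, q3, q6, q7} is acyclic, so L(D) is finite; the longest accepting path visits 4 useful states, giving maximum string length 3.
Counting accepting paths from q6 by length: 1 of length 0, 1 of length 1, 3 of length 2, 4 of length 3. Total 9.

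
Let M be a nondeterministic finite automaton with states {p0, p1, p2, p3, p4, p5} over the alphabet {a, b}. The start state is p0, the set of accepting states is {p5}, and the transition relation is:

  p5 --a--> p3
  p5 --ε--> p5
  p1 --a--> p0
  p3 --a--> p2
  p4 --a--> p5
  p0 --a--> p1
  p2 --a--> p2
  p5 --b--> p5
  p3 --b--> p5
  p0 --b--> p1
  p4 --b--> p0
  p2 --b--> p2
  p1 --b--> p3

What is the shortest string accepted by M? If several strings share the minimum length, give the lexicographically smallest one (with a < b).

abb

A breadth-first search from p0 reaches an accepting state first via the path p0 → p1 → p3 → p5 on input abb.
No string of length < 3 is accepted (BFS exhausts all shorter strings without reaching an accepting state), and abb is the lexicographically least accepting string of length 3.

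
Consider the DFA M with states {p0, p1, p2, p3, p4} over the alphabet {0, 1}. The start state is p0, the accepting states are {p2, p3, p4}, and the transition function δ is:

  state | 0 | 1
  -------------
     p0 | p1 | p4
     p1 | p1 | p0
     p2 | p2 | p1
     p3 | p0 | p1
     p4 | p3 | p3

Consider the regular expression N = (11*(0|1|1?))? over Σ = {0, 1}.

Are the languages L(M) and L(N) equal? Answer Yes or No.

No

The string 011 is accepted by M but rejected by N.
So L(M) ≠ L(N).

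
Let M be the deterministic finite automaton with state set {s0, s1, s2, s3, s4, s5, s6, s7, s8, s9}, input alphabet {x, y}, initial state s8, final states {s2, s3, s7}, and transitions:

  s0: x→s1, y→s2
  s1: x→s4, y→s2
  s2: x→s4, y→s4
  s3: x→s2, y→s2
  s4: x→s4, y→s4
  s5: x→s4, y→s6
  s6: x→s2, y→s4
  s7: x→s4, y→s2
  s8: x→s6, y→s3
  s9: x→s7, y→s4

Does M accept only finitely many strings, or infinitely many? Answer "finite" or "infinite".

The useful states (reachable from s8 and able to reach an accepting state) are {s2, s3, s6, s8}.
Restricted to these states the transition graph has no cycle, so every accepting path has bounded length and L is finite.

finite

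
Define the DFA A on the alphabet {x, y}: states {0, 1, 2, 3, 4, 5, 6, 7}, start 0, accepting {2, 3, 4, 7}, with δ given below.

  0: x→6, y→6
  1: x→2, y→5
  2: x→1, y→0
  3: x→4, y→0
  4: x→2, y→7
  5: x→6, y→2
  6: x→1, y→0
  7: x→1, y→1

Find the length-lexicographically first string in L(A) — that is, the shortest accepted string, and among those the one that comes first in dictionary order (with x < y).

A breadth-first search from 0 reaches an accepting state first via the path 0 → 6 → 1 → 2 on input xxx.
No string of length < 3 is accepted (BFS exhausts all shorter strings without reaching an accepting state), and xxx is the lexicographically least accepting string of length 3.

xxx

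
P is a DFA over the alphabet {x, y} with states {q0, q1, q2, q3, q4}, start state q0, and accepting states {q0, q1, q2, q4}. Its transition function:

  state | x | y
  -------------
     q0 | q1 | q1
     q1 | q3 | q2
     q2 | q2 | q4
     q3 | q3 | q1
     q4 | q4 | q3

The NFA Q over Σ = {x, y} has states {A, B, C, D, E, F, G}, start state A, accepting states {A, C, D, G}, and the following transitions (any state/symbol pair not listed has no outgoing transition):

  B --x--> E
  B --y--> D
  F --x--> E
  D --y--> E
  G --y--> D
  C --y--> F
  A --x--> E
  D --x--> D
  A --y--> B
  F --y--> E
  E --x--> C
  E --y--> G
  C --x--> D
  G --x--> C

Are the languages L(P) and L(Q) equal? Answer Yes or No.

No

The string x is accepted by P but rejected by Q.
So L(P) ≠ L(Q).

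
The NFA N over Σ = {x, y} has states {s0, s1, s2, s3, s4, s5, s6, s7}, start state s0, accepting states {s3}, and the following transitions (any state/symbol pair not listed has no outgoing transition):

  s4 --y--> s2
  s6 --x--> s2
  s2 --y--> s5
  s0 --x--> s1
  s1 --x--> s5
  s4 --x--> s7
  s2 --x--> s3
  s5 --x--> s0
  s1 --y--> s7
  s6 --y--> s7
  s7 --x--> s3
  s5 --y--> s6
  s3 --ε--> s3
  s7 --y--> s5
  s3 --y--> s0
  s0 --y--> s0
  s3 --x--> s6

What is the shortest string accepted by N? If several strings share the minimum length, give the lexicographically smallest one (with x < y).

A breadth-first search from s0 reaches an accepting state first via the path s0 → s1 → s7 → s3 on input xyx.
No string of length < 3 is accepted (BFS exhausts all shorter strings without reaching an accepting state), and xyx is the lexicographically least accepting string of length 3.

xyx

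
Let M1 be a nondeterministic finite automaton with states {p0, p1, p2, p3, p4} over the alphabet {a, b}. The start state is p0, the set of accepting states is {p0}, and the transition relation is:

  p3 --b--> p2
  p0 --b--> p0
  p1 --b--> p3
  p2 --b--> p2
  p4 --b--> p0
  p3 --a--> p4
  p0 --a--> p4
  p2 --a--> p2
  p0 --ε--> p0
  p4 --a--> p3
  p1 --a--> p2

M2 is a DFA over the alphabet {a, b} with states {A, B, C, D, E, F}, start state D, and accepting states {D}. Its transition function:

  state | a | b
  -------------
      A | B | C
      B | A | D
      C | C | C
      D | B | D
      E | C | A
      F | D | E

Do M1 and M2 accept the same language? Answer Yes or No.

Yes

Exploring the product automaton M1 × M2 from the start pair (p0, D), following both machines on each input symbol, reaches 4 state pairs: (p0, D), (p4, B), (p3, A), (p2, C).
M1 accepts in {p0} and M2 accepts in {D}. In every reachable pair the two components are either both accepting — (p0, D) — or both non-accepting, so no string is accepted by exactly one of the machines: L(M1) \ L(M2) and L(M2) \ L(M1) are both empty.
Hence every string is accepted by M1 iff it is accepted by M2, and the two languages coincide.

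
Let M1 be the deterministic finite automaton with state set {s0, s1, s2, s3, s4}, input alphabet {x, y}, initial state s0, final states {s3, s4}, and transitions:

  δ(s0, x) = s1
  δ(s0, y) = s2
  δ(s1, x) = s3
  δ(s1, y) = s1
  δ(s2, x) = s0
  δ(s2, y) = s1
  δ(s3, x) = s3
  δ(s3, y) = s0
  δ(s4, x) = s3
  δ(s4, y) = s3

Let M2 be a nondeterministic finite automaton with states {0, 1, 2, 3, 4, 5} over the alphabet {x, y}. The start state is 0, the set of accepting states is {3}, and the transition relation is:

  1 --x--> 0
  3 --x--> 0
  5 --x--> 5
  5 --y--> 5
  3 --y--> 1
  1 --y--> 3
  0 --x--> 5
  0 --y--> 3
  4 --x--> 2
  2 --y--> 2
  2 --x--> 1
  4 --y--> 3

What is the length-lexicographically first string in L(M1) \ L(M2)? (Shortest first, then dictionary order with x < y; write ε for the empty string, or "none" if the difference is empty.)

The string xx is accepted by M1 but not by M2.
No shorter string lies in the difference, and xx is the lexicographically first length-2 string in L(M1) \ L(M2).

xx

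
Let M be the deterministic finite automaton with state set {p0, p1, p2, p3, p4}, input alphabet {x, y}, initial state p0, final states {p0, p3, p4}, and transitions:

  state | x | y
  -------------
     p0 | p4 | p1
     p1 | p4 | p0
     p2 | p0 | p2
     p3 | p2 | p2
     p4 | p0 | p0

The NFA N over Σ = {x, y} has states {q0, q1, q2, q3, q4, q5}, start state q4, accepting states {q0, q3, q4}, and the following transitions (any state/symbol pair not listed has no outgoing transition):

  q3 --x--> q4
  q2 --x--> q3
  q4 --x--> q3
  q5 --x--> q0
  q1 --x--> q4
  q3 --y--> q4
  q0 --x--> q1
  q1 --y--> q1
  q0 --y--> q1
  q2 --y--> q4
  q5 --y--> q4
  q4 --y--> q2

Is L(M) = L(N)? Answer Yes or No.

Yes

Exploring the product automaton M × N from the start pair (p0, q4), following both machines on each input symbol, reaches 3 state pairs: (p0, q4), (p4, q3), (p1, q2).
M accepts in {p0, p3, p4} and N accepts in {q0, q3, q4}. In every reachable pair the two components are either both accepting — (p0, q4), (p4, q3) — or both non-accepting, so no string is accepted by exactly one of the machines: L(M) \ L(N) and L(N) \ L(M) are both empty.
Hence every string is accepted by M iff it is accepted by N, and the two languages coincide.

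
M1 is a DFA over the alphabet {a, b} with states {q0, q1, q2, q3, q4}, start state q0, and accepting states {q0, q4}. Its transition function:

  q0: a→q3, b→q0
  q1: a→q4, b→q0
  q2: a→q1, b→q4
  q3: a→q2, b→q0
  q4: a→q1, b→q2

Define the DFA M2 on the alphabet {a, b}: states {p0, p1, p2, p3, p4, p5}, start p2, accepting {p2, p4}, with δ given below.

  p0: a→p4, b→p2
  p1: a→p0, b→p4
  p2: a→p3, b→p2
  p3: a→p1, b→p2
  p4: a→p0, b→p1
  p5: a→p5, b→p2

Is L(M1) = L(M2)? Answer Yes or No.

Yes

Exploring the product automaton M1 × M2 from the start pair (q0, p2), following both machines on each input symbol, reaches 5 state pairs: (q0, p2), (q3, p3), (q2, p1), (q1, p0), (q4, p4).
M1 accepts in {q0, q4} and M2 accepts in {p2, p4}. In every reachable pair the two components are either both accepting — (q0, p2), (q4, p4) — or both non-accepting, so no string is accepted by exactly one of the machines: L(M1) \ L(M2) and L(M2) \ L(M1) are both empty.
Hence every string is accepted by M1 iff it is accepted by M2, and the two languages coincide.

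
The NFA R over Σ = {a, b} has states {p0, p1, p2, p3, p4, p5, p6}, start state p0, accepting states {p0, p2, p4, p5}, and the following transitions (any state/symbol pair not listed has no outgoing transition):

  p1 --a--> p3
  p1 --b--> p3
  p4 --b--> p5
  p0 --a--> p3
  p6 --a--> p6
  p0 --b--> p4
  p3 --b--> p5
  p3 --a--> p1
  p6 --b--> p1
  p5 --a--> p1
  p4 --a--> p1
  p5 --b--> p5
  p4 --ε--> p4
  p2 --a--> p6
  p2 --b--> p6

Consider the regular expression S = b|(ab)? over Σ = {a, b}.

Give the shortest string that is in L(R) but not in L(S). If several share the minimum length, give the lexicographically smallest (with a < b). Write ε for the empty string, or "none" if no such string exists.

bb

The string bb is accepted by R but not by S.
No shorter string lies in the difference, and bb is the lexicographically first length-2 string in L(R) \ L(S).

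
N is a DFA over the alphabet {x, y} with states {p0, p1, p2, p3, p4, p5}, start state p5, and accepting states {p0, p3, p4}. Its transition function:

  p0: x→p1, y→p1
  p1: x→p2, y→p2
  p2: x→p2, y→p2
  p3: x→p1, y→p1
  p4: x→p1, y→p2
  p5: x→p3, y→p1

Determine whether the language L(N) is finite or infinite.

The useful states (reachable from p5 and able to reach an accepting state) are {p3, p5}.
Restricted to these states the transition graph has no cycle, so every accepting path has bounded length and L is finite.

finite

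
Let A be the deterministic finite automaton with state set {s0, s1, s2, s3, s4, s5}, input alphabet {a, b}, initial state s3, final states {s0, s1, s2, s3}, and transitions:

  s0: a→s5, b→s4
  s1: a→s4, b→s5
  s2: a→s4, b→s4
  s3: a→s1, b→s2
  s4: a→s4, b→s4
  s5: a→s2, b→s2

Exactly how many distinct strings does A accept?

The useful subgraph on states {s1, s2, s3, s5} is acyclic, so L(A) is finite; the longest accepting path visits 4 useful states, giving maximum string length 3.
Counting accepting paths from s3 by length: 1 of length 0, 2 of length 1, 2 of length 3. Total 5.

5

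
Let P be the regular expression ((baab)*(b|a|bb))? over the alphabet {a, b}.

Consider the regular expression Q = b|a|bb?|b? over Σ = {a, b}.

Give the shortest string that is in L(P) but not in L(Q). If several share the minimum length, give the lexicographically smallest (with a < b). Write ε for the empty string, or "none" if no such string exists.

The string baaba is accepted by P but not by Q.
No shorter string lies in the difference, and baaba is the lexicographically first length-5 string in L(P) \ L(Q).

baaba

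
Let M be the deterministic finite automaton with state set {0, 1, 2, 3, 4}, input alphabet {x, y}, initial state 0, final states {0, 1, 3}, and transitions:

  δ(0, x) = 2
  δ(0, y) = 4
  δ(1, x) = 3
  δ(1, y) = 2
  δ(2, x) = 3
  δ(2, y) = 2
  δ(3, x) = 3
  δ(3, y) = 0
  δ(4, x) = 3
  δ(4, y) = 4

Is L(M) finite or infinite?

State 2 is reachable from the start and can reach an accepting state, and it lies on the cycle 2 → 2.
Traversing that cycle any number of times yields accepted strings of unbounded length, so the language is infinite.

infinite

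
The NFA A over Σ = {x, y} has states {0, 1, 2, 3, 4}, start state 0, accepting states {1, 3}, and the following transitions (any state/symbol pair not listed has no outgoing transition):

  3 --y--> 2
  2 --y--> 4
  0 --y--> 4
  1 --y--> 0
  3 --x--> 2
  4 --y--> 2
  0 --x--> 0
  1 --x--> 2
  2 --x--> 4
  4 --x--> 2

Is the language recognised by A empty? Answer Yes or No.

The states reachable from the start state are {0, 2, 4}.
None of the accepting states {1, 3} is reachable, so no string is accepted and L(A) = ∅.

Yes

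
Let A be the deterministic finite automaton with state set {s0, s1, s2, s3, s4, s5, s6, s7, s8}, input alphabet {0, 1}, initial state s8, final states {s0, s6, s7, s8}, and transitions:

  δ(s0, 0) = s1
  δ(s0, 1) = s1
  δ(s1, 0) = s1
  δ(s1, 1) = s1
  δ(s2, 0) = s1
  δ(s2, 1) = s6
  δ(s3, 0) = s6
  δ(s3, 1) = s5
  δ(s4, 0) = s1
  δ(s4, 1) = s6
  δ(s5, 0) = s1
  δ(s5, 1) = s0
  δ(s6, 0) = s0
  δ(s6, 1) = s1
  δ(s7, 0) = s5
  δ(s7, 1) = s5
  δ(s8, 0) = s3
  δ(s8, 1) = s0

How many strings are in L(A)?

5

The useful subgraph on states {s0, s3, s5, s6, s8} is acyclic, so L(A) is finite; the longest accepting path visits 4 useful states, giving maximum string length 3.
Counting accepting paths from s8 by length: 1 of length 0, 1 of length 1, 1 of length 2, 2 of length 3. Total 5.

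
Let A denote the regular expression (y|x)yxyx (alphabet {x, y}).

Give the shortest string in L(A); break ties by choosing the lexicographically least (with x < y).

By inspection of the expression, no string of length less than 5 matches, and xyxyx is the lexicographically first match of length 5.

xyxyx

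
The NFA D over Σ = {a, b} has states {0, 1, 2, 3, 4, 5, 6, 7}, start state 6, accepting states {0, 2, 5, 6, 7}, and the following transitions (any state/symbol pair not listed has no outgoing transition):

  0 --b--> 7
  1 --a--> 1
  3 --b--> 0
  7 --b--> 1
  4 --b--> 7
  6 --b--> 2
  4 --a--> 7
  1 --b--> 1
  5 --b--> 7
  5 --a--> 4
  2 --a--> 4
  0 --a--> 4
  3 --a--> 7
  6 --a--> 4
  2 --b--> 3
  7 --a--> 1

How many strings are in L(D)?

11

The useful subgraph on states {0, 2, 3, 4, 6, 7} is acyclic, so L(D) is finite; the longest accepting path visits 6 useful states, giving maximum string length 5.
Counting accepting paths from 6 by length: 1 of length 0, 1 of length 1, 2 of length 2, 4 of length 3, 1 of length 4, 2 of length 5. Total 11.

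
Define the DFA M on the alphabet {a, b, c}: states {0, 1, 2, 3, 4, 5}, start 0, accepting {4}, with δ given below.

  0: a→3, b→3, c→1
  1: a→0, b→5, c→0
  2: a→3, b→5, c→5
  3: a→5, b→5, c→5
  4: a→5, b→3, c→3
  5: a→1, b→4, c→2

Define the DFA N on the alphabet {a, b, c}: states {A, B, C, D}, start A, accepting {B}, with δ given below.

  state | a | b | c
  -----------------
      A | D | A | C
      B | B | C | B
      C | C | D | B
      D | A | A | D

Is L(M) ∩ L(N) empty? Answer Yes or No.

Yes

Exploring the product automaton M × N from the start pair (0, A), following both machines on each input symbol, reaches 22 state pairs: (0, A), (3, D), (3, A), (1, C), (5, A), (5, D), (5, C), (0, C), (0, B), (1, D), (4, A), (2, C), (1, A), (2, D), (4, D), (2, B), (3, C), (1, B), (3, B), (0, D), (5, B), (4, C).
M accepts in {4} and N accepts in {B}; no reachable pair has both components accepting, so no string drives both machines to acceptance simultaneously and L(M) ∩ L(N) = ∅.
So no string is accepted by both, and the intersection is empty.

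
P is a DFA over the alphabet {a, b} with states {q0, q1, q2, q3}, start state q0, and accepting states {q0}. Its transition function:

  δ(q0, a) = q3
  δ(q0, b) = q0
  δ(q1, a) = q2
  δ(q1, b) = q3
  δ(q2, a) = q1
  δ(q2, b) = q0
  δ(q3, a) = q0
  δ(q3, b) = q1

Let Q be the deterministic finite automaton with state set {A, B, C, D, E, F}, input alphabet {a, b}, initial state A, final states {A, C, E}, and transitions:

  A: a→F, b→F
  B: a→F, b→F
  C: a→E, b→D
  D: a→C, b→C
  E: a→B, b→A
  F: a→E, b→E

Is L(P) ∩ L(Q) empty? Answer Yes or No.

The empty string ε is accepted by both P and Q.
Hence L(P) ∩ L(Q) ≠ ∅.

No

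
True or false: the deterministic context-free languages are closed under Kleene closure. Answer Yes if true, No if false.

L = {c aⁿbⁿ : n≥0} ∪ {cc aⁿb²ⁿ : n≥0} is a DCFL (the number of leading c's fixes which ratio the DPDA checks), but L* is not. Every word of L starts with c, so in a factorisation of the string cc aⁱbʲ (i≥1) into words of L each factor begins at one of the two c's: either the whole string is a single word of L (forcing j = 2i), or it splits as c · (c aⁱbʲ) with c ∈ L (take n = 0) and c aⁱbʲ ∈ L (forcing j = i). Thus L* ∩ cca⁺b* = {cc aⁿbⁿ : n≥1} ∪ {cc aⁿb²ⁿ : n≥1}. A DPDA for L* would give one for this intersection with a regular set, and, started from its configuration after reading cc, one for {aⁿbⁿ : n≥1} ∪ {aⁿb²ⁿ : n≥1}, which no deterministic PDA accepts (a DPDA for it would have a single run on aⁿb²ⁿ, accepting after the prefix aⁿbⁿ and accepting again after n more b's; an ordinary PDA that simulates it on a's and b's and, at any moment when it is accepting, may switch to reading only a fresh letter d while feeding each d to the simulation as a b, would accept aⁱbʲdᵏ (k≥1) exactly when both aⁱbʲ and aⁱbʲ⁺ᵏ are in the language, i.e. its language intersected with the regular set a*b*d⁺ would be exactly {aⁿbⁿdⁿ : n≥1} — impossible, since context-free languages are closed under intersection with regular sets and {aⁿbⁿdⁿ} is not context-free). So L* is not a DCFL.

No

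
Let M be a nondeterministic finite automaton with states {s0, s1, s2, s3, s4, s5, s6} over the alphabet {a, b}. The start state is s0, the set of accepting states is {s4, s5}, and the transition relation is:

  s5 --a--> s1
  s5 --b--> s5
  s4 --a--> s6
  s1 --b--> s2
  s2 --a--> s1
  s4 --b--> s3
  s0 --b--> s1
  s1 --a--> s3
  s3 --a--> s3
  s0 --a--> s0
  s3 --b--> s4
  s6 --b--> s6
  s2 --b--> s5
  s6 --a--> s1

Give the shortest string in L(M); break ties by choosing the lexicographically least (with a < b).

A breadth-first search from s0 reaches an accepting state first via the path s0 → s1 → s3 → s4 on input bab.
No string of length < 3 is accepted (BFS exhausts all shorter strings without reaching an accepting state), and bab is the lexicographically least accepting string of length 3.

bab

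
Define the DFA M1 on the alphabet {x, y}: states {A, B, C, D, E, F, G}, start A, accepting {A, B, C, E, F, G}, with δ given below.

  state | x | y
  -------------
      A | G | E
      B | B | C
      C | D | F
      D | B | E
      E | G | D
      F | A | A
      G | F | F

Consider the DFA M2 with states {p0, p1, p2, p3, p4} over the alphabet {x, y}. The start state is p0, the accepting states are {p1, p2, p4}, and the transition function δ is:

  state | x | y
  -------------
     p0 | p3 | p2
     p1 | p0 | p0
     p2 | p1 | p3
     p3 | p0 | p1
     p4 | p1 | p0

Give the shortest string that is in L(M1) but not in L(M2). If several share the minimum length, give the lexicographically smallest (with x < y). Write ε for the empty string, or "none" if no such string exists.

The empty string ε is accepted by M1 but not by M2.
Since ε is the unique shortest string, it is the required witness.

ε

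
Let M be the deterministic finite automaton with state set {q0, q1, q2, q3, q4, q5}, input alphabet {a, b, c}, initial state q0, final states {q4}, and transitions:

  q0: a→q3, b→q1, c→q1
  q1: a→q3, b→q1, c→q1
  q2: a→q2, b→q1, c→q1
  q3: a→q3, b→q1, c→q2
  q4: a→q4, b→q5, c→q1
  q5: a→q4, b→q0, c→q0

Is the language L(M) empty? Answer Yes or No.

Yes

The states reachable from the start state are {q0, q1, q2, q3}.
None of the accepting states {q4} is reachable, so no string is accepted and L(M) = ∅.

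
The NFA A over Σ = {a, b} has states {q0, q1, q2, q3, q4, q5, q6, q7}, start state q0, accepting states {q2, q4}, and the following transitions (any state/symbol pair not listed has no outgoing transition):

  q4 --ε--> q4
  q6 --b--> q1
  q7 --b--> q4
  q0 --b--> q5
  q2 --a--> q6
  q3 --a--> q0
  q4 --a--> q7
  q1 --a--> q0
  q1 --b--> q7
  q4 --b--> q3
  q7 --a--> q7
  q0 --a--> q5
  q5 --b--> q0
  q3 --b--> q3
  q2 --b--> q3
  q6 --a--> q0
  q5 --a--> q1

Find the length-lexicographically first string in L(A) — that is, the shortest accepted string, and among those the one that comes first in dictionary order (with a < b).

A breadth-first search from q0 reaches an accepting state first via the path q0 → q5 → q1 → q7 → q4 on input aabb.
No string of length < 4 is accepted (BFS exhausts all shorter strings without reaching an accepting state), and aabb is the lexicographically least accepting string of length 4.

aabb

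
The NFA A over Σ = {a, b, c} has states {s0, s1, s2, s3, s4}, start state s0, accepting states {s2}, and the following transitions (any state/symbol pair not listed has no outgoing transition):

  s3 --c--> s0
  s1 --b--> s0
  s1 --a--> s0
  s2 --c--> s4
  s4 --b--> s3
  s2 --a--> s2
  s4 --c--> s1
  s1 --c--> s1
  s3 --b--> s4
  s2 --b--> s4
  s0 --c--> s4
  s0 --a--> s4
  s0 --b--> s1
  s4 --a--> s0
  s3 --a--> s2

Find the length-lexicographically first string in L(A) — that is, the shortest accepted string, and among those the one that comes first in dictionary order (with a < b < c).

A breadth-first search from s0 reaches an accepting state first via the path s0 → s4 → s3 → s2 on input aba.
No string of length < 3 is accepted (BFS exhausts all shorter strings without reaching an accepting state), and aba is the lexicographically least accepting string of length 3.

aba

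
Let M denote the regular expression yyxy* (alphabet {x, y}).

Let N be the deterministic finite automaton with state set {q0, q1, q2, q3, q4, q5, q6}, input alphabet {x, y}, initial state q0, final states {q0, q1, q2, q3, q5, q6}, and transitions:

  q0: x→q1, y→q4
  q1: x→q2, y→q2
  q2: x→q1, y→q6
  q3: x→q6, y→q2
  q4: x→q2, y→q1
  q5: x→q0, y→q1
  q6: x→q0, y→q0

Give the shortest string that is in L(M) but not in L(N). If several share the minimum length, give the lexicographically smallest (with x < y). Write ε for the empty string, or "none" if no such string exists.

The string yyxyyy is accepted by M but not by N.
No shorter string lies in the difference, and yyxyyy is the lexicographically first length-6 string in L(M) \ L(N).

yyxyyy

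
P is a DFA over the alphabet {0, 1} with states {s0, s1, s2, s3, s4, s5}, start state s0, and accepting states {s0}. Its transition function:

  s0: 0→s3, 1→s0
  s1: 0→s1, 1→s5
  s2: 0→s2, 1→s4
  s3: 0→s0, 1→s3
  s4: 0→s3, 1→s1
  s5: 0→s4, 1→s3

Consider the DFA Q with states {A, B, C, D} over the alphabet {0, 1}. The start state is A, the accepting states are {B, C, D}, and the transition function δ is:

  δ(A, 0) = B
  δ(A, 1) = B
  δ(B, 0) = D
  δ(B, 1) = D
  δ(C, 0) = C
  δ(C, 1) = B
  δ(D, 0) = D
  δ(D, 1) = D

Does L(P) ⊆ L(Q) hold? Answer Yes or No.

No

The empty string ε is in L(P) but not in L(Q).
So L(P) ⊄ L(Q).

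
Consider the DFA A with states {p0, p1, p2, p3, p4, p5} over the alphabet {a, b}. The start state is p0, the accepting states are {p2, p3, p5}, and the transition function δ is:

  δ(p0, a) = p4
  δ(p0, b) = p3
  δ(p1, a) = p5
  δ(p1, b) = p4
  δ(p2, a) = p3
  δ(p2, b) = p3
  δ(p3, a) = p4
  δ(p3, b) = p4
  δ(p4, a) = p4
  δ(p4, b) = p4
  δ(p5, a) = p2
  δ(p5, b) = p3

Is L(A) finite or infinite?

The useful states (reachable from p0 and able to reach an accepting state) are {p0, p3}.
Restricted to these states the transition graph has no cycle, so every accepting path has bounded length and L is finite.

finite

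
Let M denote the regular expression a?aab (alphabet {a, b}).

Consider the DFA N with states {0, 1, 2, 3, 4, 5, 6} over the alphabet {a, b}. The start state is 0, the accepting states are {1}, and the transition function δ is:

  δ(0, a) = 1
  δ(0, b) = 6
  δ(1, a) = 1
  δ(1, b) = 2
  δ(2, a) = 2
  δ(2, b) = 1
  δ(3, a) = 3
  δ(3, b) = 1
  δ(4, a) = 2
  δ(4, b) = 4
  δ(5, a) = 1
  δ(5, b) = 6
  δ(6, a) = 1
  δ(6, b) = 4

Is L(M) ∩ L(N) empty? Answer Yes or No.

Yes

Converting the expression M to a DFA (subset construction, then merging equivalent states) gives the minimal DFA with states {m0, m1, m2, m3, m4, m5}, start state m0, accepting states {m5} and transitions m0: a→m1, b→m2; m1: a→m3, b→m2; m2: a→m2, b→m2; m3: a→m4, b→m5; m4: a→m2, b→m5; m5: a→m2, b→m2.
Exploring the product automaton M × N from the start pair (m0, 0), following both machines on each input symbol, reaches 9 state pairs: (m0, 0), (m1, 1), (m2, 6), (m3, 1), (m2, 2), (m2, 1), (m2, 4), (m4, 1), (m5, 2).
M accepts in {m5} and N accepts in {1}; no reachable pair has both components accepting, so no string drives both machines to acceptance simultaneously and L(M) ∩ L(N) = ∅.
So no string is accepted by both, and the intersection is empty.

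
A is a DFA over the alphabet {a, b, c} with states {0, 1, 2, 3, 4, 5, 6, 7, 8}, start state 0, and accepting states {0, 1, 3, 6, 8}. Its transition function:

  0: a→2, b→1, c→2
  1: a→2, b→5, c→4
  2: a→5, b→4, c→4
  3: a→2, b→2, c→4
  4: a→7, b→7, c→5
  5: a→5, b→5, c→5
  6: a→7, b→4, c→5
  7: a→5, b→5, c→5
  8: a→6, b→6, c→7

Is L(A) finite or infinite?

finite

The useful states (reachable from 0 and able to reach an accepting state) are {0, 1}.
Restricted to these states the transition graph has no cycle, so every accepting path has bounded length and L is finite.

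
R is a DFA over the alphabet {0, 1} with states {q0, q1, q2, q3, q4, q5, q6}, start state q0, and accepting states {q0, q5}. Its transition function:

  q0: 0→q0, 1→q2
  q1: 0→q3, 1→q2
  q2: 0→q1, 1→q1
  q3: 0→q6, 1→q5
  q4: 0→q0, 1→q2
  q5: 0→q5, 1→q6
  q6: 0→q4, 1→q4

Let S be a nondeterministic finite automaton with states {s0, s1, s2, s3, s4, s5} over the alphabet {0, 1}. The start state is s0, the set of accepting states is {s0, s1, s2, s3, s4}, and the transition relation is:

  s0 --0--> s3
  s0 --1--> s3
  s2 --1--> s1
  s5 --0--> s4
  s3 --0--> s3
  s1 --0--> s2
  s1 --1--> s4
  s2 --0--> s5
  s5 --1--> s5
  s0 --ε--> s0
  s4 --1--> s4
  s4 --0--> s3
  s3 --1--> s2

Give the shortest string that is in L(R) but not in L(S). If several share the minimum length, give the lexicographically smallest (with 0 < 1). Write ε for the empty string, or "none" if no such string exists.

The string 1101 is accepted by R but not by S.
No shorter string lies in the difference, and 1101 is the lexicographically first length-4 string in L(R) \ L(S).

1101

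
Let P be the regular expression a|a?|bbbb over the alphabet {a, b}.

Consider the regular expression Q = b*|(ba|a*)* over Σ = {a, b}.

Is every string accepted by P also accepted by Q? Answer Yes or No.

Yes

Converting the expression P to a DFA (subset construction, then merging equivalent states) gives the minimal DFA with states {p0, p1, p2, p3, p4, p5}, start state p0, accepting states {p0, p1} and transitions p0: a→p1, b→p2; p1: a→p3, b→p3; p2: a→p3, b→p4; p3: a→p3, b→p3; p4: a→p3, b→p5; p5: a→p3, b→p1.
Converting the expression Q to a DFA (subset construction, then merging equivalent states) gives the minimal DFA with states {q0, q1, q2, q3, q4, q5}, start state q0, accepting states {q0, q1, q2, q4} and transitions q0: a→q1, b→q2; q1: a→q1, b→q3; q2: a→q1, b→q4; q3: a→q1, b→q5; q4: a→q5, b→q4; q5: a→q5, b→q5.
Exploring the product automaton P × Q from the start pair (p0, q0), following both machines on each input symbol, reaches 10 state pairs: (p0, q0), (p1, q1), (p2, q2), (p3, q1), (p3, q3), (p4, q4), (p3, q5), (p5, q4), (p1, q4), (p3, q4).
P accepts in {p0, p1} and Q accepts in {q0, q1, q2, q4}. The reachable pairs whose P-component is accepting are (p0, q0), (p1, q1), (p1, q4); in each of them the Q-component is accepting too, so the product for L(P) \ L(Q) (P-component accepting, Q-component rejecting) has no reachable accepting pair and the difference is empty.
Hence every string in L(P) is also in L(Q).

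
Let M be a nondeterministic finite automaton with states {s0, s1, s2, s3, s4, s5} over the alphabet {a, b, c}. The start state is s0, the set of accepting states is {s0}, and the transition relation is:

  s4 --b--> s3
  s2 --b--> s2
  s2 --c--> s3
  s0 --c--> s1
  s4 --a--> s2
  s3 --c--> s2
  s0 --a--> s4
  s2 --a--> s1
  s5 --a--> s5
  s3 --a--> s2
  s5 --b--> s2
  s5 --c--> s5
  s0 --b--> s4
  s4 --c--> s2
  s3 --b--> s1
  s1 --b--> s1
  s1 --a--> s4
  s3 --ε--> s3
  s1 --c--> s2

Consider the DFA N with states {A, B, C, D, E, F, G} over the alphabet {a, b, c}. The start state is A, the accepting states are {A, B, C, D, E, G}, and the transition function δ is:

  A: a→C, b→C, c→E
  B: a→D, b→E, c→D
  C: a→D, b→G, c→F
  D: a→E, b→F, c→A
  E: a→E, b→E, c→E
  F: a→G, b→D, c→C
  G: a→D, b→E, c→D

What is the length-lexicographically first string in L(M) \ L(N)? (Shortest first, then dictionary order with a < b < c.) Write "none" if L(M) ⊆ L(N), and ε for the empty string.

none

Exploring the product automaton M × N from the start pair (s0, A), following both machines on each input symbol, reaches 22 state pairs: (s0, A), (s4, C), (s1, E), (s2, D), (s3, G), (s2, F), (s4, E), (s2, E), (s3, A), (s1, G), (s3, C), (s3, E), (s2, C), (s1, C), (s4, D), (s1, D), (s2, G), (s3, F), (s2, A), (s1, F), (s3, D), (s4, G).
M accepts in {s0} and N accepts in {A, B, C, D, E, G}. The reachable pairs whose M-component is accepting are (s0, A); in each of them the N-component is accepting too, so the product for L(M) \ L(N) (M-component accepting, N-component rejecting) has no reachable accepting pair and the difference is empty.
So every string accepted by M is also accepted by N: L(M) \ L(N) = ∅ and there is no such string.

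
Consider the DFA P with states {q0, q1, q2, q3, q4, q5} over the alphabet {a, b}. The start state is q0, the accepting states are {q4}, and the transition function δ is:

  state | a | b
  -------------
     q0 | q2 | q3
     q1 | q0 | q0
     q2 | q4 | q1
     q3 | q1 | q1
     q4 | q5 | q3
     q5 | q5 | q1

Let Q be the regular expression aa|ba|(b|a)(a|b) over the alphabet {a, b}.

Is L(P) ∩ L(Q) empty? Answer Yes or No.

No

The string aa is accepted by both P and Q.
Hence L(P) ∩ L(Q) ≠ ∅.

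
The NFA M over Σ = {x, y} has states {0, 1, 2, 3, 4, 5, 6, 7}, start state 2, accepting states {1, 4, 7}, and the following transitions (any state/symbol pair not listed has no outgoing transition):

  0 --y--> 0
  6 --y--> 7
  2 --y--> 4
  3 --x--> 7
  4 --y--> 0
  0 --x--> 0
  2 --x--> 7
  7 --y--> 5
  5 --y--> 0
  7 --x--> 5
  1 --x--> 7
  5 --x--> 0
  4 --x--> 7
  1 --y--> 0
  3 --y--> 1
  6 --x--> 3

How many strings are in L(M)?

The useful subgraph on states {2, 4, 7} is acyclic, so L(M) is finite; the longest accepting path visits 3 useful states, giving maximum string length 2.
Counting accepting paths from 2 by length: 2 of length 1, 1 of length 2. Total 3.

3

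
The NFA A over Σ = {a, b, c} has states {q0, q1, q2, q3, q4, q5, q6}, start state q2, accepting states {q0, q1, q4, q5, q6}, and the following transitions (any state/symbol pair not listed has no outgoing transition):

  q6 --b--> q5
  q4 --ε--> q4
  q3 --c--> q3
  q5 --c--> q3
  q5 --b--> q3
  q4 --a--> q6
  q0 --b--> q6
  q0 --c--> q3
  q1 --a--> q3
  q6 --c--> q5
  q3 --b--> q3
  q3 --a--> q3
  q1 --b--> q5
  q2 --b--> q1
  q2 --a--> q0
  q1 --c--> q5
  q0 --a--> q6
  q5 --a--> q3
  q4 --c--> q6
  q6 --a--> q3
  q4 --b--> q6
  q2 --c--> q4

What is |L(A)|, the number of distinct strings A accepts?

20

The useful subgraph on states {q0, q1, q2, q4, q5, q6} is acyclic, so L(A) is finite; the longest accepting path visits 4 useful states, giving maximum string length 3.
Counting accepting paths from q2 by length: 3 of length 1, 7 of length 2, 10 of length 3. Total 20.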